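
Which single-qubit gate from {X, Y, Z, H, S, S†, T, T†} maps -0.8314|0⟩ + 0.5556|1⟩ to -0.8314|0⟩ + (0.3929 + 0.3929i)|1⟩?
T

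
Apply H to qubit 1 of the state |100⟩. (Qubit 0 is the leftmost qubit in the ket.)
1/√2|100⟩ + 1/√2|110⟩

H on qubit 1 mixes each pair of kets that differ only in qubit 1: amplitudes (a, b) of (|…0…⟩, |…1…⟩) become ((a + b)/√2, (a − b)/√2). Kets absent from the input have amplitude 0.
(|100⟩, |110⟩): (a, b) = (1, 0) → (1/√2, 1/√2)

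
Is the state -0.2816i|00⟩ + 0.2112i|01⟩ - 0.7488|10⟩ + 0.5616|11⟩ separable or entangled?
Separable

Writing the state as a|00⟩ + b|01⟩ + c|10⟩ + d|11⟩, it is a product state iff ad − bc = 0.
Here (a, b, c, d) = (-0.2816i, 0.2112i, -0.7488, 0.5616): ad − bc = (-0.2816i)(0.5616) − (0.2112i)(-0.7488) = 0, so the state is separable.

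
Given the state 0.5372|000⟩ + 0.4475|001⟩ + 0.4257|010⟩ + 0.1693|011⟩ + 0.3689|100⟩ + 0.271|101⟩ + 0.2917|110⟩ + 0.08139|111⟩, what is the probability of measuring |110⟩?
0.08509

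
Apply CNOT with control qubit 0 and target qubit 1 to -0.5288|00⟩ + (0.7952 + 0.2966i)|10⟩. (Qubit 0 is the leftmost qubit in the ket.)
-0.5288|00⟩ + (0.7952 + 0.2966i)|11⟩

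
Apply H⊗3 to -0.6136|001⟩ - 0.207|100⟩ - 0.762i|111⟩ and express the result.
(-0.2901 - 0.2694i)|000⟩ + (0.1438 + 0.2694i)|001⟩ + (-0.2901 + 0.2694i)|010⟩ + (0.1438 - 0.2694i)|011⟩ + (-0.1438 + 0.2694i)|100⟩ + (0.2901 - 0.2694i)|101⟩ + (-0.1438 - 0.2694i)|110⟩ + (0.2901 + 0.2694i)|111⟩

H⊗3 gives amp(|y⟩) = (1/2√2) Σ_x (−1)^(x·y) amp(|x⟩), where x·y is the number of positions in which both x and y have a 1.
|000⟩: (-0.6136 - 0.207 - 0.762i)/(2√2) = (-0.2901 - 0.2694i)
|001⟩: (0.6136 - 0.207 + 0.762i)/(2√2) = (0.1438 + 0.2694i)
|010⟩: (-0.6136 - 0.207 + 0.762i)/(2√2) = (-0.2901 + 0.2694i)
|011⟩: (0.6136 - 0.207 - 0.762i)/(2√2) = (0.1438 - 0.2694i)
|100⟩: (-0.6136 + 0.207 + 0.762i)/(2√2) = (-0.1438 + 0.2694i)
|101⟩: (0.6136 + 0.207 - 0.762i)/(2√2) = (0.2901 - 0.2694i)
|110⟩: (-0.6136 + 0.207 - 0.762i)/(2√2) = (-0.1438 - 0.2694i)
|111⟩: (0.6136 + 0.207 + 0.762i)/(2√2) = (0.2901 + 0.2694i)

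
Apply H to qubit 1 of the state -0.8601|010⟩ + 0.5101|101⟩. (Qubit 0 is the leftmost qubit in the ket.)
-0.6082|000⟩ + 0.6082|010⟩ + 0.3607|101⟩ + 0.3607|111⟩

H on qubit 1 mixes each pair of kets that differ only in qubit 1: amplitudes (a, b) of (|…0…⟩, |…1…⟩) become ((a + b)/√2, (a − b)/√2). Kets absent from the input have amplitude 0.
(|000⟩, |010⟩): (a, b) = (0, -0.8601) → (-0.6082, 0.6082)
(|101⟩, |111⟩): (a, b) = (0.5101, 0) → (0.3607, 0.3607)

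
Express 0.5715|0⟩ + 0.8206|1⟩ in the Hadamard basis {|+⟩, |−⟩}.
0.9844|+⟩ - 0.1761|−⟩

With |ψ⟩ = α|0⟩ + β|1⟩, the Hadamard-basis coefficients are ⟨+|ψ⟩ = (α + β)/√2 and ⟨−|ψ⟩ = (α − β)/√2.
Here α = 0.5715, β = 0.8206: (α + β)/√2 = 0.9844, (α − β)/√2 = -0.1761.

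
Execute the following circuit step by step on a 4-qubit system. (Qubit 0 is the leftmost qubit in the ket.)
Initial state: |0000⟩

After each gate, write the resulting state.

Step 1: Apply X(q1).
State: |0100⟩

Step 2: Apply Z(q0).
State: |0100⟩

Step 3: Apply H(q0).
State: 1/√2|0100⟩ + 1/√2|1100⟩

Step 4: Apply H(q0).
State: |0100⟩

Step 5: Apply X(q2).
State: |0110⟩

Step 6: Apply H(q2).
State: 1/√2|0100⟩ - 1/√2|0110⟩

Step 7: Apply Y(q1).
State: -(1/√2)i|0000⟩ + (1/√2)i|0010⟩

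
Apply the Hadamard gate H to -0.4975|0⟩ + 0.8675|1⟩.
0.2616|0⟩ - 0.9652|1⟩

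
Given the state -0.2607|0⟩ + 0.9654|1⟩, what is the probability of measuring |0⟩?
0.06796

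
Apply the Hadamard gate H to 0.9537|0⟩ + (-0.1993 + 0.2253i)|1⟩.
(0.5334 + 0.1593i)|0⟩ + (0.8153 - 0.1593i)|1⟩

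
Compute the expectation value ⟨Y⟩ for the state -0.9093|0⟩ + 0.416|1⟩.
0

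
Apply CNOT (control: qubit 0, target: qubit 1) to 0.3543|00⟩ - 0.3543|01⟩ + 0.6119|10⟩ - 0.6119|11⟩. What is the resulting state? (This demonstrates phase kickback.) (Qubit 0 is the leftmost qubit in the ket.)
0.3543|00⟩ - 0.3543|01⟩ - 0.6119|10⟩ + 0.6119|11⟩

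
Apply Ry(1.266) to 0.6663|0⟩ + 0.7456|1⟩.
0.09614|0⟩ + 0.9953|1⟩

Ry(1.266) = [[cos(θ/2), −sin(θ/2)], [sin(θ/2), cos(θ/2)]]; θ = 1.266, cos(θ/2) ≈ 0.806256, sin(θ/2) ≈ 0.591566.
With a = amp(|0⟩) = 0.6663 and b = amp(|1⟩) = 0.7456:
new amp(|0⟩) = (0.806256)·a + (-0.591566)·b = 0.09614
new amp(|1⟩) = (0.591566)·a + (0.806256)·b = 0.9953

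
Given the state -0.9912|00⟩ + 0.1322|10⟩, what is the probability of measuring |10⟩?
0.01748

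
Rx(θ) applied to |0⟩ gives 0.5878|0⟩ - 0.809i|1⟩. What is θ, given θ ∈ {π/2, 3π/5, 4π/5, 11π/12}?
3π/5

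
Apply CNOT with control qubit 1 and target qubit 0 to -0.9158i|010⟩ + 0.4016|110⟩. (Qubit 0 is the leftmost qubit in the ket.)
0.4016|010⟩ - 0.9158i|110⟩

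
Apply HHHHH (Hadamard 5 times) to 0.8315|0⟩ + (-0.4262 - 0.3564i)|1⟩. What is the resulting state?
(0.2866 - 0.252i)|0⟩ + (0.8893 + 0.252i)|1⟩

H² = I, so H^5 = H: a single Hadamard. With (a, b) = (0.8315, (-0.4262 - 0.3564i)), H gives ((a + b)/√2, (a − b)/√2) = ((0.2866 - 0.252i), (0.8893 + 0.252i)).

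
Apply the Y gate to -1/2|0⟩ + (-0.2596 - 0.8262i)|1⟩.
(-0.8262 + 0.2596i)|0⟩ - (1/2)i|1⟩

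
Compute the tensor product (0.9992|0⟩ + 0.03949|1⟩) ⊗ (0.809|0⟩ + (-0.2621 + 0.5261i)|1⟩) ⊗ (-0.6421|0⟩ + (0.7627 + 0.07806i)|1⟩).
-0.519|000⟩ + (0.6165 + 0.0631i)|001⟩ + (0.1682 - 0.3375i)|010⟩ + (-0.2408 + 0.3805i)|011⟩ - 0.02051|100⟩ + (0.02437 + 0.002494i)|101⟩ + (0.006646 - 0.01334i)|110⟩ + (-0.009516 + 0.01504i)|111⟩

amp(|b₁b₂…⟩) = product of the factor amplitudes for bits b₁, b₂, …; only kets whose every factor amplitude is nonzero survive.
|000⟩: (0.9992)(0.809)(-0.6421) = -0.519
|001⟩: (0.9992)(0.809)(0.7627 + 0.07806i) = (0.6165 + 0.0631i)
|010⟩: (0.9992)(-0.2621 + 0.5261i)(-0.6421) = (0.1682 - 0.3375i)
|011⟩: (0.9992)(-0.2621 + 0.5261i)(0.7627 + 0.07806i) = (-0.2408 + 0.3805i)
|100⟩: (0.03949)(0.809)(-0.6421) = -0.02051
|101⟩: (0.03949)(0.809)(0.7627 + 0.07806i) = (0.02437 + 0.002494i)
|110⟩: (0.03949)(-0.2621 + 0.5261i)(-0.6421) = (0.006646 - 0.01334i)
|111⟩: (0.03949)(-0.2621 + 0.5261i)(0.7627 + 0.07806i) = (-0.009516 + 0.01504i)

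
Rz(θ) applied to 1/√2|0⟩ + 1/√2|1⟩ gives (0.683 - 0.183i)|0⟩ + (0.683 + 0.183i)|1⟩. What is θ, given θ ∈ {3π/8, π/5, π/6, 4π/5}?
π/6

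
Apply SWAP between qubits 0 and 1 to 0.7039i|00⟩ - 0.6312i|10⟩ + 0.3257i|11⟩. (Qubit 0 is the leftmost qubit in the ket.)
0.7039i|00⟩ - 0.6312i|01⟩ + 0.3257i|11⟩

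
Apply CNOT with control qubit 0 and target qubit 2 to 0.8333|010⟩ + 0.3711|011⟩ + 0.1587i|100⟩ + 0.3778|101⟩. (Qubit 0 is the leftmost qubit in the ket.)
0.8333|010⟩ + 0.3711|011⟩ + 0.3778|100⟩ + 0.1587i|101⟩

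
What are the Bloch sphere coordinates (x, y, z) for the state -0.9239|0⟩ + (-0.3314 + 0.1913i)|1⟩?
(0.6124, -0.3535, 0.7072)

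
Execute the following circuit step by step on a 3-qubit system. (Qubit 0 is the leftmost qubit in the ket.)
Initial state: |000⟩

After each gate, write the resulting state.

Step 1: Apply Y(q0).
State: i|100⟩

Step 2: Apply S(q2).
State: i|100⟩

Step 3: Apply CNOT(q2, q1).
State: i|100⟩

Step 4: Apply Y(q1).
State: -|110⟩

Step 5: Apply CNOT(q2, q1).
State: -|110⟩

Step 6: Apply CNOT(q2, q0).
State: -|110⟩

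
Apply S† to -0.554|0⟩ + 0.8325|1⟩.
-0.554|0⟩ - 0.8325i|1⟩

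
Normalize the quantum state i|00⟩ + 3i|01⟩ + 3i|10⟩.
0.2294i|00⟩ + 0.6882i|01⟩ + 0.6882i|10⟩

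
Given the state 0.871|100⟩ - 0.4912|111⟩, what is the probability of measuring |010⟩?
0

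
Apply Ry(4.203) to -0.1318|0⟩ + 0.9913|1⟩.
-0.7882|0⟩ - 0.6154|1⟩

Ry(4.203) = [[cos(θ/2), −sin(θ/2)], [sin(θ/2), cos(θ/2)]]; θ = 4.203, cos(θ/2) ≈ -0.50614, sin(θ/2) ≈ 0.862451.
With a = amp(|0⟩) = -0.1318 and b = amp(|1⟩) = 0.9913:
new amp(|0⟩) = (-0.50614)·a + (-0.862451)·b = -0.7882
new amp(|1⟩) = (0.862451)·a + (-0.50614)·b = -0.6154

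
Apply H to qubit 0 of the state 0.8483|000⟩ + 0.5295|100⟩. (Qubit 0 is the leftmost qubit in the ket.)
0.9743|000⟩ + 0.2254|100⟩

H on qubit 0 mixes each pair of kets that differ only in qubit 0: amplitudes (a, b) of (|…0…⟩, |…1…⟩) become ((a + b)/√2, (a − b)/√2). Kets absent from the input have amplitude 0.
(|000⟩, |100⟩): (a, b) = (0.8483, 0.5295) → (0.9743, 0.2254)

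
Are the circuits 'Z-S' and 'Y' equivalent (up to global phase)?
No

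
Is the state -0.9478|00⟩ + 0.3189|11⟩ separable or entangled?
Entangled

Writing the state as a|00⟩ + b|01⟩ + c|10⟩ + d|11⟩, it is a product state iff ad − bc = 0.
Here (a, b, c, d) = (-0.9478, 0, 0, 0.3189): ad − bc = (-0.9478)(0.3189) − (0)(0) = -0.3023 ≠ 0, so the state is entangled.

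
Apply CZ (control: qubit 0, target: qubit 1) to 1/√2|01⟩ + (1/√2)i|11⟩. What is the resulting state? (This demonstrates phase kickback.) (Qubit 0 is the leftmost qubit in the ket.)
1/√2|01⟩ - (1/√2)i|11⟩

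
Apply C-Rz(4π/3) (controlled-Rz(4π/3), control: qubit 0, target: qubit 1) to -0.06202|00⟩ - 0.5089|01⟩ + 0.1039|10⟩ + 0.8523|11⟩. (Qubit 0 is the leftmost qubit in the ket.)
-0.06202|00⟩ - 0.5089|01⟩ + (-0.05195 - 0.08998i)|10⟩ + (-0.4262 + 0.7381i)|11⟩

C-Rz(4π/3) leaves the control-|0⟩ kets |00⟩, |01⟩ unchanged and applies Rz(4π/3) to qubit 1 on the control-|1⟩ pair (|10⟩, |11⟩).
Rz(4π/3) = [[e^(−iθ/2), 0], [0, e^(iθ/2)]] with e^(±iθ/2) = cos(θ/2) ± i·sin(θ/2); θ = 4π/3, cos(θ/2) ≈ -0.5, sin(θ/2) ≈ 0.866025.
With a = amp(|10⟩) = 0.1039 and b = amp(|11⟩) = 0.8523:
new amp(|10⟩) = (-0.5 - 0.866025i)·a = (-0.05195 - 0.08998i)
new amp(|11⟩) = (-0.5 + 0.866025i)·b = (-0.4262 + 0.7381i)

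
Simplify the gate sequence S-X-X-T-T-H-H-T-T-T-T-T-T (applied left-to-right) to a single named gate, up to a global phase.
S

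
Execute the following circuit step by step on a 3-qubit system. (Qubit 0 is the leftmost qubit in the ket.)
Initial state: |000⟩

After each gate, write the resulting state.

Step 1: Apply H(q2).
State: 1/√2|000⟩ + 1/√2|001⟩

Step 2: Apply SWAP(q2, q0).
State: 1/√2|000⟩ + 1/√2|100⟩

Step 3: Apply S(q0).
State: 1/√2|000⟩ + (1/√2)i|100⟩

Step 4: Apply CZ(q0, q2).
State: 1/√2|000⟩ + (1/√2)i|100⟩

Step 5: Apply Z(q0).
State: 1/√2|000⟩ - (1/√2)i|100⟩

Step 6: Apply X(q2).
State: 1/√2|001⟩ - (1/√2)i|101⟩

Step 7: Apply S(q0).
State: 1/√2|001⟩ + 1/√2|101⟩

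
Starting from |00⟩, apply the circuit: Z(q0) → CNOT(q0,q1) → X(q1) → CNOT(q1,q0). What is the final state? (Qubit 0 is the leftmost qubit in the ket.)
|11⟩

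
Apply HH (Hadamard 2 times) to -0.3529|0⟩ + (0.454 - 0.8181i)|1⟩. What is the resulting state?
-0.3529|0⟩ + (0.454 - 0.8181i)|1⟩

H² = I, so an even number of Hadamards cancels: H^2 = I and the state is unchanged.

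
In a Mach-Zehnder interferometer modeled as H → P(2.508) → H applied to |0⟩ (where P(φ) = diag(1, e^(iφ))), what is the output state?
(0.09705 + 0.296i)|0⟩ + (0.903 - 0.296i)|1⟩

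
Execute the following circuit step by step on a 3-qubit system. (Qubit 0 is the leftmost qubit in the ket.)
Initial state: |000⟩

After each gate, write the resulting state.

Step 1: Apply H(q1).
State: 1/√2|000⟩ + 1/√2|010⟩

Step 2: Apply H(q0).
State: 1/2|000⟩ + 1/2|010⟩ + 1/2|100⟩ + 1/2|110⟩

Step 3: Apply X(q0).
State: 1/2|000⟩ + 1/2|010⟩ + 1/2|100⟩ + 1/2|110⟩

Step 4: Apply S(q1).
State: 1/2|000⟩ + (1/2)i|010⟩ + 1/2|100⟩ + (1/2)i|110⟩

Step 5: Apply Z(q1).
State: 1/2|000⟩ - (1/2)i|010⟩ + 1/2|100⟩ - (1/2)i|110⟩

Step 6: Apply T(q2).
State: 1/2|000⟩ - (1/2)i|010⟩ + 1/2|100⟩ - (1/2)i|110⟩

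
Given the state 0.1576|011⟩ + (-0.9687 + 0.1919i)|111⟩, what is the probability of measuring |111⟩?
0.9752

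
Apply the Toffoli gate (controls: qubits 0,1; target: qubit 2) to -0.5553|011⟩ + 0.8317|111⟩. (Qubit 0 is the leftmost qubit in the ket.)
-0.5553|011⟩ + 0.8317|110⟩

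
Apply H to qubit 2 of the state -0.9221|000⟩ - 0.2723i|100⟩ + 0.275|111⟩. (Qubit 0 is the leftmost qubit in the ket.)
-0.652|000⟩ - 0.652|001⟩ - 0.1925i|100⟩ - 0.1925i|101⟩ + 0.1945|110⟩ - 0.1945|111⟩

H on qubit 2 mixes each pair of kets that differ only in qubit 2: amplitudes (a, b) of (|…0…⟩, |…1…⟩) become ((a + b)/√2, (a − b)/√2). Kets absent from the input have amplitude 0.
(|000⟩, |001⟩): (a, b) = (-0.9221, 0) → (-0.652, -0.652)
(|100⟩, |101⟩): (a, b) = (-0.2723i, 0) → (-0.1925i, -0.1925i)
(|110⟩, |111⟩): (a, b) = (0, 0.275) → (0.1945, -0.1945)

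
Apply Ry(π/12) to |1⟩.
-0.1305|0⟩ + 0.9914|1⟩

Ry(π/12) = [[cos(θ/2), −sin(θ/2)], [sin(θ/2), cos(θ/2)]]; θ = π/12, cos(θ/2) ≈ 0.991445, sin(θ/2) ≈ 0.130526.
With a = amp(|0⟩) = 0 and b = amp(|1⟩) = 1:
new amp(|0⟩) = (0.991445)·a + (-0.130526)·b = -0.1305
new amp(|1⟩) = (0.130526)·a + (0.991445)·b = 0.9914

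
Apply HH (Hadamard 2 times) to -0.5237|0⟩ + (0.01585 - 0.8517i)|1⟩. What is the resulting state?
-0.5237|0⟩ + (0.01585 - 0.8517i)|1⟩

H² = I, so an even number of Hadamards cancels: H^2 = I and the state is unchanged.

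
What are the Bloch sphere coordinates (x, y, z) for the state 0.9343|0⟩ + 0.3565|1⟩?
(0.6662, 0, 0.7458)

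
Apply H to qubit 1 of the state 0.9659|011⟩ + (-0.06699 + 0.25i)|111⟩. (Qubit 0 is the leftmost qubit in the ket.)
0.683|001⟩ - 0.683|011⟩ + (-0.04737 + 0.1768i)|101⟩ + (0.04737 - 0.1768i)|111⟩

H on qubit 1 mixes each pair of kets that differ only in qubit 1: amplitudes (a, b) of (|…0…⟩, |…1…⟩) become ((a + b)/√2, (a − b)/√2). Kets absent from the input have amplitude 0.
(|001⟩, |011⟩): (a, b) = (0, 0.9659) → (0.683, -0.683)
(|101⟩, |111⟩): (a, b) = (0, (-0.06699 + 0.25i)) → ((-0.04737 + 0.1768i), (0.04737 - 0.1768i))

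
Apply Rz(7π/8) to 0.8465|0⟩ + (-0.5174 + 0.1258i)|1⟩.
(0.1651 - 0.8302i)|0⟩ + (-0.2243 - 0.4829i)|1⟩

Rz(7π/8) = [[e^(−iθ/2), 0], [0, e^(iθ/2)]] with e^(±iθ/2) = cos(θ/2) ± i·sin(θ/2); θ = 7π/8, cos(θ/2) ≈ 0.19509, sin(θ/2) ≈ 0.980785.
With a = amp(|0⟩) = 0.8465 and b = amp(|1⟩) = (-0.5174 + 0.1258i):
new amp(|0⟩) = (0.19509 - 0.980785i)·a = (0.1651 - 0.8302i)
new amp(|1⟩) = (0.19509 + 0.980785i)·b = (-0.2243 - 0.4829i)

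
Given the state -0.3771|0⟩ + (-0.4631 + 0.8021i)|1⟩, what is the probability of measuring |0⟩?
0.1422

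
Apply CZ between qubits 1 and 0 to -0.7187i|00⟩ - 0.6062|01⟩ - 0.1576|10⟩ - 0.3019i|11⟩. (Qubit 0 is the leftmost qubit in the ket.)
-0.7187i|00⟩ - 0.6062|01⟩ - 0.1576|10⟩ + 0.3019i|11⟩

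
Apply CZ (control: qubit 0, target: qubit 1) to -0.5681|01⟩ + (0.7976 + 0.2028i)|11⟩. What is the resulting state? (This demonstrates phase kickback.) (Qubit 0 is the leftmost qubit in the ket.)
-0.5681|01⟩ + (-0.7976 - 0.2028i)|11⟩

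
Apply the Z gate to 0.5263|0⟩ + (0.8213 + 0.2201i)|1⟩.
0.5263|0⟩ + (-0.8213 - 0.2201i)|1⟩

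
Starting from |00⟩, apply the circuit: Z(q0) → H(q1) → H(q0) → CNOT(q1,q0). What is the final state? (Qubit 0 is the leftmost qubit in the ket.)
1/2|00⟩ + 1/2|01⟩ + 1/2|10⟩ + 1/2|11⟩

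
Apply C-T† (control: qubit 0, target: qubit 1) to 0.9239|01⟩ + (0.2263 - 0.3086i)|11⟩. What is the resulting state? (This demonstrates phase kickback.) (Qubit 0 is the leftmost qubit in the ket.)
0.9239|01⟩ + (-0.05819 - 0.3782i)|11⟩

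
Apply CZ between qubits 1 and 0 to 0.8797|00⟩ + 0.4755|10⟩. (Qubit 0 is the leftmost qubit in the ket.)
0.8797|00⟩ + 0.4755|10⟩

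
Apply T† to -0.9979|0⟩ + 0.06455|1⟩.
-0.9979|0⟩ + (0.04564 - 0.04564i)|1⟩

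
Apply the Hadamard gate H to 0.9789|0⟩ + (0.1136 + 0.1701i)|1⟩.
(0.7725 + 0.1203i)|0⟩ + (0.6119 - 0.1203i)|1⟩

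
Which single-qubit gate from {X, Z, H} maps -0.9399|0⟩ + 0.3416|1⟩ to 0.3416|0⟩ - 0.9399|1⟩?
X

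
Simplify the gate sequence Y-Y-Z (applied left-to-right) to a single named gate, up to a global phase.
Z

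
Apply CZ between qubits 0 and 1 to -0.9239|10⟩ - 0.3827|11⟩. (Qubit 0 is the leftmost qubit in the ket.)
-0.9239|10⟩ + 0.3827|11⟩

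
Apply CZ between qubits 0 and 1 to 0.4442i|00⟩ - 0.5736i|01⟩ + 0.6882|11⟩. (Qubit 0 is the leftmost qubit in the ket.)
0.4442i|00⟩ - 0.5736i|01⟩ - 0.6882|11⟩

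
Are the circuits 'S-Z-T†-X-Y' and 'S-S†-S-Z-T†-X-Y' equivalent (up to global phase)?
Yes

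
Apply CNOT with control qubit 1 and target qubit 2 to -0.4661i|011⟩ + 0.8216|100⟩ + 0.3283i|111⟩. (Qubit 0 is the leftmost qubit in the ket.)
-0.4661i|010⟩ + 0.8216|100⟩ + 0.3283i|110⟩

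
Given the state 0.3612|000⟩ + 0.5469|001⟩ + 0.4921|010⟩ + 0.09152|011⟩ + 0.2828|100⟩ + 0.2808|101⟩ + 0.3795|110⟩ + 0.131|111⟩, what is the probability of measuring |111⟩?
0.01716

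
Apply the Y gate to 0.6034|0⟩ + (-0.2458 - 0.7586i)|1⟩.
(-0.7586 + 0.2458i)|0⟩ + 0.6034i|1⟩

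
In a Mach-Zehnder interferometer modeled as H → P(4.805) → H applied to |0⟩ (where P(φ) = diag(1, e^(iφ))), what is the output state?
(0.5462 - 0.4979i)|0⟩ + (0.4538 + 0.4979i)|1⟩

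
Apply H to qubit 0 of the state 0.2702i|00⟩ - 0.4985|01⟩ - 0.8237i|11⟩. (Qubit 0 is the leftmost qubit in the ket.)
0.1911i|00⟩ + (-0.3525 - 0.5824i)|01⟩ + 0.1911i|10⟩ + (-0.3525 + 0.5824i)|11⟩

H on qubit 0 mixes each pair of kets that differ only in qubit 0: amplitudes (a, b) of (|…0…⟩, |…1…⟩) become ((a + b)/√2, (a − b)/√2). Kets absent from the input have amplitude 0.
(|00⟩, |10⟩): (a, b) = (0.2702i, 0) → (0.1911i, 0.1911i)
(|01⟩, |11⟩): (a, b) = (-0.4985, -0.8237i) → ((-0.3525 - 0.5824i), (-0.3525 + 0.5824i))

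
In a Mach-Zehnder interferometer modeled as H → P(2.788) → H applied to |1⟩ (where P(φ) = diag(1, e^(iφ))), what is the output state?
(0.9691 - 0.1731i)|0⟩ + (0.03093 + 0.1731i)|1⟩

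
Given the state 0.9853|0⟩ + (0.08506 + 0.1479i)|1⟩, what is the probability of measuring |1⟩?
0.02911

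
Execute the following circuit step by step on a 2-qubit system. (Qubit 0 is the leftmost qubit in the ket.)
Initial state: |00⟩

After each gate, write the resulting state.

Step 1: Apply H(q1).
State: 1/√2|00⟩ + 1/√2|01⟩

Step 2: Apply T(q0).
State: 1/√2|00⟩ + 1/√2|01⟩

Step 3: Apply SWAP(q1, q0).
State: 1/√2|00⟩ + 1/√2|10⟩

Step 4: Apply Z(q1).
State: 1/√2|00⟩ + 1/√2|10⟩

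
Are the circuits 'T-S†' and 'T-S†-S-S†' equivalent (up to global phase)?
Yes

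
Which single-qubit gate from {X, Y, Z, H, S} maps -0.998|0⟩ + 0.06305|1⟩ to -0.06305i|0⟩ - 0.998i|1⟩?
Y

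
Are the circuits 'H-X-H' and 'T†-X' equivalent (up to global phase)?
No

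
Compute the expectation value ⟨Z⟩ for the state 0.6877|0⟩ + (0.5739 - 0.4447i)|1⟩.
-0.05419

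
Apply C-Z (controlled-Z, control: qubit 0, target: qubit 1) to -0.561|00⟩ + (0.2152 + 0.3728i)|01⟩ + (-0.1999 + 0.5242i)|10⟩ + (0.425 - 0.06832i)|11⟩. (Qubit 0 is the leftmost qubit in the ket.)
-0.561|00⟩ + (0.2152 + 0.3728i)|01⟩ + (-0.1999 + 0.5242i)|10⟩ + (-0.425 + 0.06832i)|11⟩

C-Z leaves the control-|0⟩ kets |00⟩, |01⟩ unchanged and applies Z to qubit 1 on the control-|1⟩ pair (|10⟩, |11⟩).
Z = [[1, 0], [0, -1]].
With a = amp(|10⟩) = (-0.1999 + 0.5242i) and b = amp(|11⟩) = (0.425 - 0.06832i):
new amp(|10⟩) = (1)·a = (-0.1999 + 0.5242i)
new amp(|11⟩) = (-1)·b = (-0.425 + 0.06832i)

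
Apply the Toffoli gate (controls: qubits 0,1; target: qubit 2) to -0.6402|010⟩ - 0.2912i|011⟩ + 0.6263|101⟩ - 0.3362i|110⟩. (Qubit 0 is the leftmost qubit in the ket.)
-0.6402|010⟩ - 0.2912i|011⟩ + 0.6263|101⟩ - 0.3362i|111⟩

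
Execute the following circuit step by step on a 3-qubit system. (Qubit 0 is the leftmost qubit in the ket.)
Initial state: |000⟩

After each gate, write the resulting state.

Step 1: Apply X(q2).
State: |001⟩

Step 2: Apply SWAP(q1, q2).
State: |010⟩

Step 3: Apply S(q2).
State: |010⟩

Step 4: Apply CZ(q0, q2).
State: |010⟩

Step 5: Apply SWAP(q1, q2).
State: |001⟩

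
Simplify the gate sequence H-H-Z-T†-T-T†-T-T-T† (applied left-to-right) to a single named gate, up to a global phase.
Z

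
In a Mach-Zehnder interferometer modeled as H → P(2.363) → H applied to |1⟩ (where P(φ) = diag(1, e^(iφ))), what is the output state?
(0.856 - 0.3511i)|0⟩ + (0.144 + 0.3511i)|1⟩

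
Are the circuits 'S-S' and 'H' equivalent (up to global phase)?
No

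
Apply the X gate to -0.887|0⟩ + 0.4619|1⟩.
0.4619|0⟩ - 0.887|1⟩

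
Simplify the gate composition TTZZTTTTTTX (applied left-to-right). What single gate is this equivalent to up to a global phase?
X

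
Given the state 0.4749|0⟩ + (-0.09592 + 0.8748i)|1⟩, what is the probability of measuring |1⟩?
0.7745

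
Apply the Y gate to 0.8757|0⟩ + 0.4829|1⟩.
-0.4829i|0⟩ + 0.8757i|1⟩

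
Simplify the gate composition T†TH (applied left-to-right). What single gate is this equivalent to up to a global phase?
H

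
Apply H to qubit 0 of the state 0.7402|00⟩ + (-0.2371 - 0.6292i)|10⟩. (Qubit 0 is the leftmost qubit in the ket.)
(0.3557 - 0.4449i)|00⟩ + (0.6911 + 0.4449i)|10⟩

H on qubit 0 mixes each pair of kets that differ only in qubit 0: amplitudes (a, b) of (|…0…⟩, |…1…⟩) become ((a + b)/√2, (a − b)/√2). Kets absent from the input have amplitude 0.
(|00⟩, |10⟩): (a, b) = (0.7402, (-0.2371 - 0.6292i)) → ((0.3557 - 0.4449i), (0.6911 + 0.4449i))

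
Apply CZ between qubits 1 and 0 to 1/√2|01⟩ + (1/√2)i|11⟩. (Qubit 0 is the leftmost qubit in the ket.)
1/√2|01⟩ - (1/√2)i|11⟩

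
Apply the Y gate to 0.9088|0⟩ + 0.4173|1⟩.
-0.4173i|0⟩ + 0.9088i|1⟩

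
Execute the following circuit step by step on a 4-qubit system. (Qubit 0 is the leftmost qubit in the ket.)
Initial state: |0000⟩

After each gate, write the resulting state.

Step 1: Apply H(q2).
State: 1/√2|0000⟩ + 1/√2|0010⟩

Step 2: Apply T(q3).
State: 1/√2|0000⟩ + 1/√2|0010⟩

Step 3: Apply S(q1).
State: 1/√2|0000⟩ + 1/√2|0010⟩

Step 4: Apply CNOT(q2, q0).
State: 1/√2|0000⟩ + 1/√2|1010⟩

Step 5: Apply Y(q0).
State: -(1/√2)i|0010⟩ + (1/√2)i|1000⟩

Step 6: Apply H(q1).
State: -(1/2)i|0010⟩ - (1/2)i|0110⟩ + (1/2)i|1000⟩ + (1/2)i|1100⟩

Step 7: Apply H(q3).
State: -(1/√8)i|0010⟩ - (1/√8)i|0011⟩ - (1/√8)i|0110⟩ - (1/√8)i|0111⟩ + (1/√8)i|1000⟩ + (1/√8)i|1001⟩ + (1/√8)i|1100⟩ + (1/√8)i|1101⟩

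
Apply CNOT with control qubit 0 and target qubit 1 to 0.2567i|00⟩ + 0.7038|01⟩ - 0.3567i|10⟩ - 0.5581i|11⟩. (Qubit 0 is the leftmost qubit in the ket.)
0.2567i|00⟩ + 0.7038|01⟩ - 0.5581i|10⟩ - 0.3567i|11⟩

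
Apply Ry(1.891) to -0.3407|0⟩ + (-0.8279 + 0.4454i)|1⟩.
(0.4718 - 0.3611i)|0⟩ + (-0.7608 + 0.2607i)|1⟩

Ry(1.891) = [[cos(θ/2), −sin(θ/2)], [sin(θ/2), cos(θ/2)]]; θ = 1.891, cos(θ/2) ≈ 0.585338, sin(θ/2) ≈ 0.81079.
With a = amp(|0⟩) = -0.3407 and b = amp(|1⟩) = (-0.8279 + 0.4454i):
new amp(|0⟩) = (0.585338)·a + (-0.81079)·b = (0.4718 - 0.3611i)
new amp(|1⟩) = (0.81079)·a + (0.585338)·b = (-0.7608 + 0.2607i)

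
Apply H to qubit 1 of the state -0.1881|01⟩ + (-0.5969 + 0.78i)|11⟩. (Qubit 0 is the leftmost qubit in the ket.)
-0.133|00⟩ + 0.133|01⟩ + (-0.4221 + 0.5515i)|10⟩ + (0.4221 - 0.5515i)|11⟩

H on qubit 1 mixes each pair of kets that differ only in qubit 1: amplitudes (a, b) of (|…0…⟩, |…1…⟩) become ((a + b)/√2, (a − b)/√2). Kets absent from the input have amplitude 0.
(|00⟩, |01⟩): (a, b) = (0, -0.1881) → (-0.133, 0.133)
(|10⟩, |11⟩): (a, b) = (0, (-0.5969 + 0.78i)) → ((-0.4221 + 0.5515i), (0.4221 - 0.5515i))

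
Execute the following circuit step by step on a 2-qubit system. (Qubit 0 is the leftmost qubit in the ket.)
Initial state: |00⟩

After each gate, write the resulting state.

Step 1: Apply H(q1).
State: 1/√2|00⟩ + 1/√2|01⟩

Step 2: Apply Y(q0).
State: (1/√2)i|10⟩ + (1/√2)i|11⟩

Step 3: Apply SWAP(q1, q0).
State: (1/√2)i|01⟩ + (1/√2)i|11⟩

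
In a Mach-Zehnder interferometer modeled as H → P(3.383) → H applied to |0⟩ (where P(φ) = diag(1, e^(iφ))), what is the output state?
(0.0145 - 0.1195i)|0⟩ + (0.9855 + 0.1195i)|1⟩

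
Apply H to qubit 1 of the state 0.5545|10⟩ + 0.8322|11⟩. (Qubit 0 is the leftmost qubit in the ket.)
0.9805|10⟩ - 0.1964|11⟩

H on qubit 1 mixes each pair of kets that differ only in qubit 1: amplitudes (a, b) of (|…0…⟩, |…1…⟩) become ((a + b)/√2, (a − b)/√2). Kets absent from the input have amplitude 0.
(|10⟩, |11⟩): (a, b) = (0.5545, 0.8322) → (0.9805, -0.1964)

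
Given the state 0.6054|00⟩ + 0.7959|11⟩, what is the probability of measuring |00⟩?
0.3665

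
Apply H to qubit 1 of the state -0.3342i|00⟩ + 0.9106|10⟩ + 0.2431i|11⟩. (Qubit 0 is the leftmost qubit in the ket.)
-0.2363i|00⟩ - 0.2363i|01⟩ + (0.6439 + 0.1719i)|10⟩ + (0.6439 - 0.1719i)|11⟩

H on qubit 1 mixes each pair of kets that differ only in qubit 1: amplitudes (a, b) of (|…0…⟩, |…1…⟩) become ((a + b)/√2, (a − b)/√2). Kets absent from the input have amplitude 0.
(|00⟩, |01⟩): (a, b) = (-0.3342i, 0) → (-0.2363i, -0.2363i)
(|10⟩, |11⟩): (a, b) = (0.9106, 0.2431i) → ((0.6439 + 0.1719i), (0.6439 - 0.1719i))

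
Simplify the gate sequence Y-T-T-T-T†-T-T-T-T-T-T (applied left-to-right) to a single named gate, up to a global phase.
Y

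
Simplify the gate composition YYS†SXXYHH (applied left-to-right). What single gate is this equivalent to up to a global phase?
Y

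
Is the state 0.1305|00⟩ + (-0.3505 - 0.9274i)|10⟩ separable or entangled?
Separable

Writing the state as a|00⟩ + b|01⟩ + c|10⟩ + d|11⟩, it is a product state iff ad − bc = 0.
Here (a, b, c, d) = (0.1305, 0, (-0.3505 - 0.9274i), 0): ad − bc = (0.1305)(0) − (0)(-0.3505 - 0.9274i) = 0, so the state is separable.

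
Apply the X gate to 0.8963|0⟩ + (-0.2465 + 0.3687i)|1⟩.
(-0.2465 + 0.3687i)|0⟩ + 0.8963|1⟩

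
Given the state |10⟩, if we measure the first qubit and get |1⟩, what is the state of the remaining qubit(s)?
|0⟩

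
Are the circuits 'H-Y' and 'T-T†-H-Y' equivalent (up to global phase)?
Yes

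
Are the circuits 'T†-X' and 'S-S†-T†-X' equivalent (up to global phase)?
Yes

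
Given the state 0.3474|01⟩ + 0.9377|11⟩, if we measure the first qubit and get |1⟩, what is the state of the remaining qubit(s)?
|1⟩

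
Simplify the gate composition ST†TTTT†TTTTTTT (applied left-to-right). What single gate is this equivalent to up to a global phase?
S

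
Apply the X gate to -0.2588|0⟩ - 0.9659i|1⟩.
-0.9659i|0⟩ - 0.2588|1⟩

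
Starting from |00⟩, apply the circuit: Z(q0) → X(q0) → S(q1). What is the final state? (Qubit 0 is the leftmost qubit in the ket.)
|10⟩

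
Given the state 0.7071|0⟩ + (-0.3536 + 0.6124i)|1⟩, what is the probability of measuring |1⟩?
0.5001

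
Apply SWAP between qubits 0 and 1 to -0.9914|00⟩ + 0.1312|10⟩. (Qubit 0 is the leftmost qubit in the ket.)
-0.9914|00⟩ + 0.1312|01⟩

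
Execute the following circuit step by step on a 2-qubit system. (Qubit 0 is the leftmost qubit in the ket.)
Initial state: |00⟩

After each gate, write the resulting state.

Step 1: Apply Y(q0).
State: i|10⟩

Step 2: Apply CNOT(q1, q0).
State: i|10⟩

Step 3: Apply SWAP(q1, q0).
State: i|01⟩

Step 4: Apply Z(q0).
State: i|01⟩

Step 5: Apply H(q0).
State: (1/√2)i|01⟩ + (1/√2)i|11⟩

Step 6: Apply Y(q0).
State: 1/√2|01⟩ - 1/√2|11⟩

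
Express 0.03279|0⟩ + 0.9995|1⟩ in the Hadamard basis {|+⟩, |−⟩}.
0.7299|+⟩ - 0.6836|−⟩

With |ψ⟩ = α|0⟩ + β|1⟩, the Hadamard-basis coefficients are ⟨+|ψ⟩ = (α + β)/√2 and ⟨−|ψ⟩ = (α − β)/√2.
Here α = 0.03279, β = 0.9995: (α + β)/√2 = 0.7299, (α − β)/√2 = -0.6836.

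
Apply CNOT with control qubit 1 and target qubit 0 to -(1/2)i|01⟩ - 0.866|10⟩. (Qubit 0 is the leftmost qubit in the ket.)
-0.866|10⟩ - (1/2)i|11⟩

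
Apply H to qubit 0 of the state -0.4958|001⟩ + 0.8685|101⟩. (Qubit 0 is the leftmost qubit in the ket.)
0.2635|001⟩ - 0.9647|101⟩

H on qubit 0 mixes each pair of kets that differ only in qubit 0: amplitudes (a, b) of (|…0…⟩, |…1…⟩) become ((a + b)/√2, (a − b)/√2). Kets absent from the input have amplitude 0.
(|001⟩, |101⟩): (a, b) = (-0.4958, 0.8685) → (0.2635, -0.9647)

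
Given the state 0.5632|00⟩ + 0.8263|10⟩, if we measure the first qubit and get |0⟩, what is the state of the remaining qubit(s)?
|0⟩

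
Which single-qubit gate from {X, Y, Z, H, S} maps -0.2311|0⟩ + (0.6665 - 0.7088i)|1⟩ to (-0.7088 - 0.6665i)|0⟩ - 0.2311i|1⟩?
Y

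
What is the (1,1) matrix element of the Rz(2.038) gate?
(0.5242 + 0.8516i)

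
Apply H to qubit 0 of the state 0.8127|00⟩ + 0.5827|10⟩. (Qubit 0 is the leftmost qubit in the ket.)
0.9867|00⟩ + 0.1626|10⟩

H on qubit 0 mixes each pair of kets that differ only in qubit 0: amplitudes (a, b) of (|…0…⟩, |…1…⟩) become ((a + b)/√2, (a − b)/√2). Kets absent from the input have amplitude 0.
(|00⟩, |10⟩): (a, b) = (0.8127, 0.5827) → (0.9867, 0.1626)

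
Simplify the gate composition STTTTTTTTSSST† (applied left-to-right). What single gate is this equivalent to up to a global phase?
T†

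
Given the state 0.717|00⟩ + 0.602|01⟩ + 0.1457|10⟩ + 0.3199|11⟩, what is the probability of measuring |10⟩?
0.02123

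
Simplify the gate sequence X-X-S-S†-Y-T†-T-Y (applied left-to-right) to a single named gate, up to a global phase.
I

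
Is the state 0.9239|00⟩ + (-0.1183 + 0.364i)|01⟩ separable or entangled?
Separable

Writing the state as a|00⟩ + b|01⟩ + c|10⟩ + d|11⟩, it is a product state iff ad − bc = 0.
Here (a, b, c, d) = (0.9239, (-0.1183 + 0.364i), 0, 0): ad − bc = (0.9239)(0) − (-0.1183 + 0.364i)(0) = 0, so the state is separable.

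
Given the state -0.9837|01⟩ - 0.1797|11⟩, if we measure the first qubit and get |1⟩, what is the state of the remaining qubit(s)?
-|1⟩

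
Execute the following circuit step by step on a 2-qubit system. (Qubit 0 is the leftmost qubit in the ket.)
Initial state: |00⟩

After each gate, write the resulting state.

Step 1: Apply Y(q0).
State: i|10⟩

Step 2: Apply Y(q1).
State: -|11⟩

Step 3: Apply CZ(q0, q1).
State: |11⟩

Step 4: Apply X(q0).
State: |01⟩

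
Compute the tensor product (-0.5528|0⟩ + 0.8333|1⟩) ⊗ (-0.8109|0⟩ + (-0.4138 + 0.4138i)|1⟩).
0.4483|00⟩ + (0.2287 - 0.2287i)|01⟩ - 0.6757|10⟩ + (-0.3448 + 0.3448i)|11⟩

amp(|b₁b₂…⟩) = product of the factor amplitudes for bits b₁, b₂, …; only kets whose every factor amplitude is nonzero survive.
|00⟩: (-0.5528)(-0.8109) = 0.4483
|01⟩: (-0.5528)(-0.4138 + 0.4138i) = (0.2287 - 0.2287i)
|10⟩: (0.8333)(-0.8109) = -0.6757
|11⟩: (0.8333)(-0.4138 + 0.4138i) = (-0.3448 + 0.3448i)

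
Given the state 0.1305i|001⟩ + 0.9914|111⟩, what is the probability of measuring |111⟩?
0.9829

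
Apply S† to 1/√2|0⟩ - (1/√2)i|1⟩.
1/√2|0⟩ - 1/√2|1⟩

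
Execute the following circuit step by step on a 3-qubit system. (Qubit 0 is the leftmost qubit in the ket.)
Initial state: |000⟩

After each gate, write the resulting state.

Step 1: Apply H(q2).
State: 1/√2|000⟩ + 1/√2|001⟩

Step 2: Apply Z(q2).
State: 1/√2|000⟩ - 1/√2|001⟩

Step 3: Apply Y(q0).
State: (1/√2)i|100⟩ - (1/√2)i|101⟩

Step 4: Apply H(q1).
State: (1/2)i|100⟩ - (1/2)i|101⟩ + (1/2)i|110⟩ - (1/2)i|111⟩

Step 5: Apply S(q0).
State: -1/2|100⟩ + 1/2|101⟩ - 1/2|110⟩ + 1/2|111⟩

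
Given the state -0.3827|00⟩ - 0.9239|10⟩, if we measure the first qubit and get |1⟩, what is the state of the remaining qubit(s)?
-|0⟩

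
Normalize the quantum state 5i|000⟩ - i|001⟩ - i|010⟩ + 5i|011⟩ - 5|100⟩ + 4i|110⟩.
0.5185i|000⟩ - 0.1037i|001⟩ - 0.1037i|010⟩ + 0.5185i|011⟩ - 0.5185|100⟩ + 0.4148i|110⟩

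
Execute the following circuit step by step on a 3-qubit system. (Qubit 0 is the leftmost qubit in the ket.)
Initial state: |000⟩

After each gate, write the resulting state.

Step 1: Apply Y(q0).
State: i|100⟩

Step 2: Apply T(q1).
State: i|100⟩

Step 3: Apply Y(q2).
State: -|101⟩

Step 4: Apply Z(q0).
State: |101⟩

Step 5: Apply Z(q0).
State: -|101⟩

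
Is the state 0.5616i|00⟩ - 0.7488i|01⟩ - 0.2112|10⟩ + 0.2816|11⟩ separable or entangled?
Separable

Writing the state as a|00⟩ + b|01⟩ + c|10⟩ + d|11⟩, it is a product state iff ad − bc = 0.
Here (a, b, c, d) = (0.5616i, -0.7488i, -0.2112, 0.2816): ad − bc = (0.5616i)(0.2816) − (-0.7488i)(-0.2112) = 0, so the state is separable.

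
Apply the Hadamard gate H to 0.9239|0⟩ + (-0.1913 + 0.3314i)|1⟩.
(0.518 + 0.2343i)|0⟩ + (0.7886 - 0.2343i)|1⟩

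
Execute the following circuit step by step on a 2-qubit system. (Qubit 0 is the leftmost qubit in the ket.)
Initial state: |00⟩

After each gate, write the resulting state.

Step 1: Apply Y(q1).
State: i|01⟩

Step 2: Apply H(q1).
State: (1/√2)i|00⟩ - (1/√2)i|01⟩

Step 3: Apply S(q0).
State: (1/√2)i|00⟩ - (1/√2)i|01⟩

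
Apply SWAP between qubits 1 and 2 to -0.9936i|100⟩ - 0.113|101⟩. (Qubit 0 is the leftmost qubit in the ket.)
-0.9936i|100⟩ - 0.113|110⟩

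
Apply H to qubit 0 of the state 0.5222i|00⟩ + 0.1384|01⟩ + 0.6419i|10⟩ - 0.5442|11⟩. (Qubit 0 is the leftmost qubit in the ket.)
0.8231i|00⟩ - 0.2869|01⟩ - 0.08464i|10⟩ + 0.4827|11⟩

H on qubit 0 mixes each pair of kets that differ only in qubit 0: amplitudes (a, b) of (|…0…⟩, |…1…⟩) become ((a + b)/√2, (a − b)/√2). Kets absent from the input have amplitude 0.
(|00⟩, |10⟩): (a, b) = (0.5222i, 0.6419i) → (0.8231i, -0.08464i)
(|01⟩, |11⟩): (a, b) = (0.1384, -0.5442) → (-0.2869, 0.4827)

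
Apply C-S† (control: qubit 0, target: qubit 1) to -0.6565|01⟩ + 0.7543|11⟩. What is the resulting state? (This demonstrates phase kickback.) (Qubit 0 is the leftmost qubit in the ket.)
-0.6565|01⟩ - 0.7543i|11⟩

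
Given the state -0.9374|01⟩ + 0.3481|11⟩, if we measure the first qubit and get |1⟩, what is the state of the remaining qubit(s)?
|1⟩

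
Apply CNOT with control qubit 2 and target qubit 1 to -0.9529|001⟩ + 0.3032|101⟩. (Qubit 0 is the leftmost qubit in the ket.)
-0.9529|011⟩ + 0.3032|111⟩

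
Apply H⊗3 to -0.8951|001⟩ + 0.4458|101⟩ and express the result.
-0.1589|000⟩ + 0.1589|001⟩ - 0.1589|010⟩ + 0.1589|011⟩ - 0.4741|100⟩ + 0.4741|101⟩ - 0.4741|110⟩ + 0.4741|111⟩

H⊗3 gives amp(|y⟩) = (1/2√2) Σ_x (−1)^(x·y) amp(|x⟩), where x·y is the number of positions in which both x and y have a 1.
|000⟩: (-0.8951 + 0.4458)/(2√2) = -0.1589
|001⟩: (0.8951 - 0.4458)/(2√2) = 0.1589
|010⟩: (-0.8951 + 0.4458)/(2√2) = -0.1589
|011⟩: (0.8951 - 0.4458)/(2√2) = 0.1589
|100⟩: (-0.8951 - 0.4458)/(2√2) = -0.4741
|101⟩: (0.8951 + 0.4458)/(2√2) = 0.4741
|110⟩: (-0.8951 - 0.4458)/(2√2) = -0.4741
|111⟩: (0.8951 + 0.4458)/(2√2) = 0.4741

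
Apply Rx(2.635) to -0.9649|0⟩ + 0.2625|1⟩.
(-0.2418 - 0.2541i)|0⟩ + (0.06578 + 0.9341i)|1⟩

Rx(2.635) = [[cos(θ/2), −i·sin(θ/2)], [−i·sin(θ/2), cos(θ/2)]]; θ = 2.635, cos(θ/2) ≈ 0.250596, sin(θ/2) ≈ 0.968092.
With a = amp(|0⟩) = -0.9649 and b = amp(|1⟩) = 0.2625:
new amp(|0⟩) = (0.250596)·a + (-0.968092i)·b = (-0.2418 - 0.2541i)
new amp(|1⟩) = (-0.968092i)·a + (0.250596)·b = (0.06578 + 0.9341i)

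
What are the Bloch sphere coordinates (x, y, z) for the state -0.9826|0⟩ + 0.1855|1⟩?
(-0.3645, 0, 0.9311)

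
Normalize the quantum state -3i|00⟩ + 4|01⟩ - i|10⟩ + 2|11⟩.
-0.5477i|00⟩ + 0.7303|01⟩ - 0.1826i|10⟩ + 0.3651|11⟩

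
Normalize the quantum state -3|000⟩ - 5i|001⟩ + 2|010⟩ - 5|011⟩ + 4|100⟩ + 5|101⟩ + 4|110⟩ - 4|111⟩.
-0.2572|000⟩ - 0.4287i|001⟩ + 0.1715|010⟩ - 0.4287|011⟩ + 0.343|100⟩ + 0.4287|101⟩ + 0.343|110⟩ - 0.343|111⟩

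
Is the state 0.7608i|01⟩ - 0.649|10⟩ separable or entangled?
Entangled

Writing the state as a|00⟩ + b|01⟩ + c|10⟩ + d|11⟩, it is a product state iff ad − bc = 0.
Here (a, b, c, d) = (0, 0.7608i, -0.649, 0): ad − bc = (0)(0) − (0.7608i)(-0.649) = 0.4938i ≠ 0, so the state is entangled.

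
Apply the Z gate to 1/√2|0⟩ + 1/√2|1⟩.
1/√2|0⟩ - 1/√2|1⟩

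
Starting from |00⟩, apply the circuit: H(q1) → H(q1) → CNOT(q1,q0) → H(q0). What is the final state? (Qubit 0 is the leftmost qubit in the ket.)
1/√2|00⟩ + 1/√2|10⟩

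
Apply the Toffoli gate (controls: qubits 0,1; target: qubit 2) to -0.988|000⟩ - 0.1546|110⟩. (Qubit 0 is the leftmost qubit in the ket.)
-0.988|000⟩ - 0.1546|111⟩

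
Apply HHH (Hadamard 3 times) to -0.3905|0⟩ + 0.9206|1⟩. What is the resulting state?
0.3748|0⟩ - 0.9271|1⟩

H² = I, so H^3 = H: a single Hadamard. With (a, b) = (-0.3905, 0.9206), H gives ((a + b)/√2, (a − b)/√2) = (0.3748, -0.9271).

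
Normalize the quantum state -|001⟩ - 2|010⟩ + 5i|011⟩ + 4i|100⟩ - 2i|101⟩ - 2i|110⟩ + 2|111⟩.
-0.1313|001⟩ - 0.2626|010⟩ + 0.6565i|011⟩ + 0.5252i|100⟩ - 0.2626i|101⟩ - 0.2626i|110⟩ + 0.2626|111⟩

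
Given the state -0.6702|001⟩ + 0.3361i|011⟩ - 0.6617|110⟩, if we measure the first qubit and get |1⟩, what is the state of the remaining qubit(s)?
-|10⟩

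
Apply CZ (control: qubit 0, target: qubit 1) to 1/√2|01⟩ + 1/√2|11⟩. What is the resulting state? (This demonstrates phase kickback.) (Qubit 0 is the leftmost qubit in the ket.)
1/√2|01⟩ - 1/√2|11⟩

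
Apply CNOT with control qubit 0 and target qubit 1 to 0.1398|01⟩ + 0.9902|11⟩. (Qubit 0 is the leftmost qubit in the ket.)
0.1398|01⟩ + 0.9902|10⟩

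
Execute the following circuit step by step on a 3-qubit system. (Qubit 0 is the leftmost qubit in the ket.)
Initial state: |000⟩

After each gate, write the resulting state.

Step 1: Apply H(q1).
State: 1/√2|000⟩ + 1/√2|010⟩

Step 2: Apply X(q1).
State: 1/√2|000⟩ + 1/√2|010⟩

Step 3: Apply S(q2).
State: 1/√2|000⟩ + 1/√2|010⟩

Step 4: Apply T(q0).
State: 1/√2|000⟩ + 1/√2|010⟩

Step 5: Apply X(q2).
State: 1/√2|001⟩ + 1/√2|011⟩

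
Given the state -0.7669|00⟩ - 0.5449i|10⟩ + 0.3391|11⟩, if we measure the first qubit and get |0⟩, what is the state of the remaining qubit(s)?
-|0⟩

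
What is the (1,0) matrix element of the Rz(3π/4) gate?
0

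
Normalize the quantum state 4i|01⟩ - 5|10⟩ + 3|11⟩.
0.5657i|01⟩ - 1/√2|10⟩ + 0.4243|11⟩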